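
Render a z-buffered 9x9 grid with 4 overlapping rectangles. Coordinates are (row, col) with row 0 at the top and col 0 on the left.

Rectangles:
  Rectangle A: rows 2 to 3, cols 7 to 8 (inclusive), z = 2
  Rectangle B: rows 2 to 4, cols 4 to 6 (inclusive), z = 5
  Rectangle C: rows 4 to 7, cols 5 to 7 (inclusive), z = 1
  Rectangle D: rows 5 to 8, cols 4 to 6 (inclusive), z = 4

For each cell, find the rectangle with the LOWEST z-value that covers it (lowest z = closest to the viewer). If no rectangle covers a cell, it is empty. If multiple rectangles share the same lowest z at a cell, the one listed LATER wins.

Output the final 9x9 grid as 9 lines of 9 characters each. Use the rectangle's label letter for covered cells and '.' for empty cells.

.........
.........
....BBBAA
....BBBAA
....BCCC.
....DCCC.
....DCCC.
....DCCC.
....DDD..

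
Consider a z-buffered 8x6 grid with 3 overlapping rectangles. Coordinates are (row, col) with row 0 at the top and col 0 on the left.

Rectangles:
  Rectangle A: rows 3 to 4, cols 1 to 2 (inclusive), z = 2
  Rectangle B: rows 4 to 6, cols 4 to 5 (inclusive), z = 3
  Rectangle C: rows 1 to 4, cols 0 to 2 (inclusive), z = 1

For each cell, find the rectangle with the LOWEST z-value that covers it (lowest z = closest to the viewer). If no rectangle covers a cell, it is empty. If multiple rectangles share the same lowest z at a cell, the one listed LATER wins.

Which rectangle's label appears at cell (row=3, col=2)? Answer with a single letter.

Answer: C

Derivation:
Check cell (3,2):
  A: rows 3-4 cols 1-2 z=2 -> covers; best now A (z=2)
  B: rows 4-6 cols 4-5 -> outside (row miss)
  C: rows 1-4 cols 0-2 z=1 -> covers; best now C (z=1)
Winner: C at z=1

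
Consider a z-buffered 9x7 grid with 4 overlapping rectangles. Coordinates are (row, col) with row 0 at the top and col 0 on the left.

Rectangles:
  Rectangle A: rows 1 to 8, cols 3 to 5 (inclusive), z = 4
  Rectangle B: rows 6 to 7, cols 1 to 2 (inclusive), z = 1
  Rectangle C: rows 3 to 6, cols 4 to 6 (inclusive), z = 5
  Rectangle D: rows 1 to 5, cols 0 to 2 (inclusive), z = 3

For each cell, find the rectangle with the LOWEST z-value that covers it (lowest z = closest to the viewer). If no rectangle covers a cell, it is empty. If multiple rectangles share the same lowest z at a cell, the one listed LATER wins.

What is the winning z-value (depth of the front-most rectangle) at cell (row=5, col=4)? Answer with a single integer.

Answer: 4

Derivation:
Check cell (5,4):
  A: rows 1-8 cols 3-5 z=4 -> covers; best now A (z=4)
  B: rows 6-7 cols 1-2 -> outside (row miss)
  C: rows 3-6 cols 4-6 z=5 -> covers; best now A (z=4)
  D: rows 1-5 cols 0-2 -> outside (col miss)
Winner: A at z=4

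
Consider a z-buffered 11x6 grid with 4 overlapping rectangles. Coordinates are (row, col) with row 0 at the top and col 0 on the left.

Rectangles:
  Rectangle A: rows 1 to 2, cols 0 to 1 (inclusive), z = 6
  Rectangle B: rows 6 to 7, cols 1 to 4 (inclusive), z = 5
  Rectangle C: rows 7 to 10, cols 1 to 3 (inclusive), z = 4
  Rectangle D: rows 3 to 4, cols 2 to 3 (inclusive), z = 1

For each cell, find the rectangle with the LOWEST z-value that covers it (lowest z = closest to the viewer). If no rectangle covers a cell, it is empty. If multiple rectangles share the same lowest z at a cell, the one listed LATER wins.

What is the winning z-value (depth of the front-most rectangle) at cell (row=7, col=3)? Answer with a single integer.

Answer: 4

Derivation:
Check cell (7,3):
  A: rows 1-2 cols 0-1 -> outside (row miss)
  B: rows 6-7 cols 1-4 z=5 -> covers; best now B (z=5)
  C: rows 7-10 cols 1-3 z=4 -> covers; best now C (z=4)
  D: rows 3-4 cols 2-3 -> outside (row miss)
Winner: C at z=4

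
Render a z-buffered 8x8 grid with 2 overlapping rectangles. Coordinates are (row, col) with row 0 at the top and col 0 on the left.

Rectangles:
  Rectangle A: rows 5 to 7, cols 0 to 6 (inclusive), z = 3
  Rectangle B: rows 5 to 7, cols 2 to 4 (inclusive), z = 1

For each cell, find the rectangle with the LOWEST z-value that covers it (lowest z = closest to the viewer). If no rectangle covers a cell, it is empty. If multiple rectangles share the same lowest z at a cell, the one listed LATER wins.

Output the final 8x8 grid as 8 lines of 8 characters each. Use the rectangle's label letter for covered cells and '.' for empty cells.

........
........
........
........
........
AABBBAA.
AABBBAA.
AABBBAA.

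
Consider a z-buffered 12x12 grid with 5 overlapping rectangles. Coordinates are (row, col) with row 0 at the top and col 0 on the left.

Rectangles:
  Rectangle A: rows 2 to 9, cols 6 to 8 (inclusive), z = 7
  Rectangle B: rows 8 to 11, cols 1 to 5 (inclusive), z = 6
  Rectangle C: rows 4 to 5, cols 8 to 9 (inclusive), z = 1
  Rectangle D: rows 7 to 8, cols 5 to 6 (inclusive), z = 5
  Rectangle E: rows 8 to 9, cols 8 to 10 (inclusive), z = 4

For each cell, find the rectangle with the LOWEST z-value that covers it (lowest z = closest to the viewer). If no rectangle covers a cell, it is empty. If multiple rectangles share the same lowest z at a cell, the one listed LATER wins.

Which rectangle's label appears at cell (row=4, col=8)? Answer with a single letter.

Check cell (4,8):
  A: rows 2-9 cols 6-8 z=7 -> covers; best now A (z=7)
  B: rows 8-11 cols 1-5 -> outside (row miss)
  C: rows 4-5 cols 8-9 z=1 -> covers; best now C (z=1)
  D: rows 7-8 cols 5-6 -> outside (row miss)
  E: rows 8-9 cols 8-10 -> outside (row miss)
Winner: C at z=1

Answer: C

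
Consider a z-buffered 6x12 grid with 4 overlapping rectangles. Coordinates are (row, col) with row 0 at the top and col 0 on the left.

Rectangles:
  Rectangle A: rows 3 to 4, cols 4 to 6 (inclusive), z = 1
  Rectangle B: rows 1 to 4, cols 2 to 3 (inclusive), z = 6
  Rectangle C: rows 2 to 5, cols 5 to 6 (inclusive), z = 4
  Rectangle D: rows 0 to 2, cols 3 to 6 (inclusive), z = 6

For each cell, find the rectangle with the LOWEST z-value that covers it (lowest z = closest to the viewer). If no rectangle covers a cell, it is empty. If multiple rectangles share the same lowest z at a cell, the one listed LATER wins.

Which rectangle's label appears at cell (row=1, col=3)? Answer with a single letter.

Answer: D

Derivation:
Check cell (1,3):
  A: rows 3-4 cols 4-6 -> outside (row miss)
  B: rows 1-4 cols 2-3 z=6 -> covers; best now B (z=6)
  C: rows 2-5 cols 5-6 -> outside (row miss)
  D: rows 0-2 cols 3-6 z=6 -> covers; best now D (z=6)
Winner: D at z=6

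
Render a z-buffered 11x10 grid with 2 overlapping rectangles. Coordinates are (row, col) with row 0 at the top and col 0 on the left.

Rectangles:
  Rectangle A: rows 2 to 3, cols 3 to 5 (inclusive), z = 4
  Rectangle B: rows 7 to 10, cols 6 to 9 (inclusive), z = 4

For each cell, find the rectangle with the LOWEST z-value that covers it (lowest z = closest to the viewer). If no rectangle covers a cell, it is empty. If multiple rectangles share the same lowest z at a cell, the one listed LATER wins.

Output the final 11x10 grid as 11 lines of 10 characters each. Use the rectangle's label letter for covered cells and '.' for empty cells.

..........
..........
...AAA....
...AAA....
..........
..........
..........
......BBBB
......BBBB
......BBBB
......BBBB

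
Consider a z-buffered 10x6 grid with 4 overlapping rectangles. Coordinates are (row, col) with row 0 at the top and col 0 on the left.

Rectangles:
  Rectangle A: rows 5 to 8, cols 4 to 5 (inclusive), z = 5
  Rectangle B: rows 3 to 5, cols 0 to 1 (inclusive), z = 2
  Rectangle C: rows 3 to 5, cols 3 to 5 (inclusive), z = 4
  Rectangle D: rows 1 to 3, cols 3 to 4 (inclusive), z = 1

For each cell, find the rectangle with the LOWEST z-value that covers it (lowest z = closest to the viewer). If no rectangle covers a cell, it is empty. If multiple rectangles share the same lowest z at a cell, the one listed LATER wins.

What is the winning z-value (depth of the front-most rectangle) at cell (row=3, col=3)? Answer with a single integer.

Answer: 1

Derivation:
Check cell (3,3):
  A: rows 5-8 cols 4-5 -> outside (row miss)
  B: rows 3-5 cols 0-1 -> outside (col miss)
  C: rows 3-5 cols 3-5 z=4 -> covers; best now C (z=4)
  D: rows 1-3 cols 3-4 z=1 -> covers; best now D (z=1)
Winner: D at z=1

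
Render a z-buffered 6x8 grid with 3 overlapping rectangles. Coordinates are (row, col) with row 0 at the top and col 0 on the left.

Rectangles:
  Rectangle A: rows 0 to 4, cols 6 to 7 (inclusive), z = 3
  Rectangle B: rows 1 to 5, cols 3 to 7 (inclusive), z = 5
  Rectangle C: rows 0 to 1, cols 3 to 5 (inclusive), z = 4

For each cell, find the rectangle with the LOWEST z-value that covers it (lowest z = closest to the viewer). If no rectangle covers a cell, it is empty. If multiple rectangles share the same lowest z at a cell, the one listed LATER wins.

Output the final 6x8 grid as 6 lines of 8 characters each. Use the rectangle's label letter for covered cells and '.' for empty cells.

...CCCAA
...CCCAA
...BBBAA
...BBBAA
...BBBAA
...BBBBB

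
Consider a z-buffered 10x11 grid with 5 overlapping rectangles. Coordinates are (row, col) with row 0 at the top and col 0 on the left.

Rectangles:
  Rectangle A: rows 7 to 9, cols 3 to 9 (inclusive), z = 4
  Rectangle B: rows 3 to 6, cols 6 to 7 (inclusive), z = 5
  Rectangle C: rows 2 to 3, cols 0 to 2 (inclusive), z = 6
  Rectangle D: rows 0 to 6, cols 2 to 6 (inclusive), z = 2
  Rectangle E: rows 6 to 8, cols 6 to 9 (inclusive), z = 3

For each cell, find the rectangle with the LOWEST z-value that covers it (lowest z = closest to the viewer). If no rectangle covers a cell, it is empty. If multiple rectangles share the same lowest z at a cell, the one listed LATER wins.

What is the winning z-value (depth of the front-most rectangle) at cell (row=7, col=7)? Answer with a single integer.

Answer: 3

Derivation:
Check cell (7,7):
  A: rows 7-9 cols 3-9 z=4 -> covers; best now A (z=4)
  B: rows 3-6 cols 6-7 -> outside (row miss)
  C: rows 2-3 cols 0-2 -> outside (row miss)
  D: rows 0-6 cols 2-6 -> outside (row miss)
  E: rows 6-8 cols 6-9 z=3 -> covers; best now E (z=3)
Winner: E at z=3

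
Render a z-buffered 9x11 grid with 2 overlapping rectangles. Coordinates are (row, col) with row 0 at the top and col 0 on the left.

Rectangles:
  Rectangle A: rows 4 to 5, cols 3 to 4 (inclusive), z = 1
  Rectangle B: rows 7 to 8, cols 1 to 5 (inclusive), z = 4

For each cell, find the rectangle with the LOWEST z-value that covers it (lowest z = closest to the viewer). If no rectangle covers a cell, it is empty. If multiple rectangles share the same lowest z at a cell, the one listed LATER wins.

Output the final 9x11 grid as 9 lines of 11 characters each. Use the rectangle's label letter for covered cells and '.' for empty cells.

...........
...........
...........
...........
...AA......
...AA......
...........
.BBBBB.....
.BBBBB.....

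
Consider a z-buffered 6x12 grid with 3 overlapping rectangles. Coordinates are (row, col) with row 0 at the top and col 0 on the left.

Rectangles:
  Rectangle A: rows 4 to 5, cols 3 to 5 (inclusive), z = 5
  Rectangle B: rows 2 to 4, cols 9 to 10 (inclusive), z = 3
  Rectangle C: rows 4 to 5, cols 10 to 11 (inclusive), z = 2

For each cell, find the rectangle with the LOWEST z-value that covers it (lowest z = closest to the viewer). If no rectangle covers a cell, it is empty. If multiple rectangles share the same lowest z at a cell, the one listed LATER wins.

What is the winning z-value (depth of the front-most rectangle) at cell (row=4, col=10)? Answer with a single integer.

Check cell (4,10):
  A: rows 4-5 cols 3-5 -> outside (col miss)
  B: rows 2-4 cols 9-10 z=3 -> covers; best now B (z=3)
  C: rows 4-5 cols 10-11 z=2 -> covers; best now C (z=2)
Winner: C at z=2

Answer: 2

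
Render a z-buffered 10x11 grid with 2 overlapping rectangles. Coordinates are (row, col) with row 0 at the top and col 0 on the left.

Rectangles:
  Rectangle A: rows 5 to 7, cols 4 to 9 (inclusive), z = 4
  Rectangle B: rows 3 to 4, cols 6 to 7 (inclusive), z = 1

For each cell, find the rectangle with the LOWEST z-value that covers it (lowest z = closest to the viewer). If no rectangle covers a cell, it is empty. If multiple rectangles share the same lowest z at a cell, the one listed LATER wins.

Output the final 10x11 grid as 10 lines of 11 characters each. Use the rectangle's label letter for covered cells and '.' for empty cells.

...........
...........
...........
......BB...
......BB...
....AAAAAA.
....AAAAAA.
....AAAAAA.
...........
...........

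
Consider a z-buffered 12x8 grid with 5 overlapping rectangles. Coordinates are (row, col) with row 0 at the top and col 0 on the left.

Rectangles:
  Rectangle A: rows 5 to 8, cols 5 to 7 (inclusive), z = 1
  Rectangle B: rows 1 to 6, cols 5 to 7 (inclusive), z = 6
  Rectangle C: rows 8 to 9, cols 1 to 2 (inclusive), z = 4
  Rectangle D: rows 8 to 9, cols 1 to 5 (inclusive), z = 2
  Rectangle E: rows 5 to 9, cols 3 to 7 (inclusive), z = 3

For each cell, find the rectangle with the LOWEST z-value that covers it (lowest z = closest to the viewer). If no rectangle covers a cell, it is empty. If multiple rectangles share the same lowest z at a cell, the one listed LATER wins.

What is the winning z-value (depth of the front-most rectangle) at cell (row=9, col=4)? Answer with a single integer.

Answer: 2

Derivation:
Check cell (9,4):
  A: rows 5-8 cols 5-7 -> outside (row miss)
  B: rows 1-6 cols 5-7 -> outside (row miss)
  C: rows 8-9 cols 1-2 -> outside (col miss)
  D: rows 8-9 cols 1-5 z=2 -> covers; best now D (z=2)
  E: rows 5-9 cols 3-7 z=3 -> covers; best now D (z=2)
Winner: D at z=2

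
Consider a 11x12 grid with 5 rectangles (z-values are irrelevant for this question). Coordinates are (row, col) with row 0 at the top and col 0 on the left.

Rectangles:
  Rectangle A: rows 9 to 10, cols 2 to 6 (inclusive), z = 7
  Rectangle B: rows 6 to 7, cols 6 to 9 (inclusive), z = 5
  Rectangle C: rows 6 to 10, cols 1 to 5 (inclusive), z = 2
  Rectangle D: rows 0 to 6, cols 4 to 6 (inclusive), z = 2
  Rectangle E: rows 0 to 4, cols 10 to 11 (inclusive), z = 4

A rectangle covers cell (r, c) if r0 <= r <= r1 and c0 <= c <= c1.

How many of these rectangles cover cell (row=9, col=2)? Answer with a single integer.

Check cell (9,2):
  A: rows 9-10 cols 2-6 -> covers
  B: rows 6-7 cols 6-9 -> outside (row miss)
  C: rows 6-10 cols 1-5 -> covers
  D: rows 0-6 cols 4-6 -> outside (row miss)
  E: rows 0-4 cols 10-11 -> outside (row miss)
Count covering = 2

Answer: 2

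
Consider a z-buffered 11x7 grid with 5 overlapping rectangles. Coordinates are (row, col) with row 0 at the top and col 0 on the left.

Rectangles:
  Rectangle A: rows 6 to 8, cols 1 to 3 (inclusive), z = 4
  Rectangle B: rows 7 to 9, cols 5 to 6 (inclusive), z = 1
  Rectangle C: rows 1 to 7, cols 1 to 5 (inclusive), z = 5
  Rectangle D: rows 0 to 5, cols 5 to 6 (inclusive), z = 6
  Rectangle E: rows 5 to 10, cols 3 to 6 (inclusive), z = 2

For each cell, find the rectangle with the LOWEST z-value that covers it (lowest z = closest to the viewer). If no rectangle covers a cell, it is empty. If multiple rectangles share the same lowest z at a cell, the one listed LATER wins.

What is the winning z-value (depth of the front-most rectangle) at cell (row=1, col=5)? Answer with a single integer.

Answer: 5

Derivation:
Check cell (1,5):
  A: rows 6-8 cols 1-3 -> outside (row miss)
  B: rows 7-9 cols 5-6 -> outside (row miss)
  C: rows 1-7 cols 1-5 z=5 -> covers; best now C (z=5)
  D: rows 0-5 cols 5-6 z=6 -> covers; best now C (z=5)
  E: rows 5-10 cols 3-6 -> outside (row miss)
Winner: C at z=5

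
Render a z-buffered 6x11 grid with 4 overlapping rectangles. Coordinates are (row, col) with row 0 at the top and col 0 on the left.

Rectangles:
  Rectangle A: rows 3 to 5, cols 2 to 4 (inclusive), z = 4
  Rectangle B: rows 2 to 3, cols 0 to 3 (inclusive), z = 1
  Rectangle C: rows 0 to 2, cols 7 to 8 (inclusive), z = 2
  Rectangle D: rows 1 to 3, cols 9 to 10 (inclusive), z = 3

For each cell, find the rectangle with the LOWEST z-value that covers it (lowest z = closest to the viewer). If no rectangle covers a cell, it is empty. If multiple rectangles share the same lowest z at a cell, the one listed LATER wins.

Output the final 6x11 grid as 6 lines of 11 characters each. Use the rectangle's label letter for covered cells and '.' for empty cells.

.......CC..
.......CCDD
BBBB...CCDD
BBBBA....DD
..AAA......
..AAA......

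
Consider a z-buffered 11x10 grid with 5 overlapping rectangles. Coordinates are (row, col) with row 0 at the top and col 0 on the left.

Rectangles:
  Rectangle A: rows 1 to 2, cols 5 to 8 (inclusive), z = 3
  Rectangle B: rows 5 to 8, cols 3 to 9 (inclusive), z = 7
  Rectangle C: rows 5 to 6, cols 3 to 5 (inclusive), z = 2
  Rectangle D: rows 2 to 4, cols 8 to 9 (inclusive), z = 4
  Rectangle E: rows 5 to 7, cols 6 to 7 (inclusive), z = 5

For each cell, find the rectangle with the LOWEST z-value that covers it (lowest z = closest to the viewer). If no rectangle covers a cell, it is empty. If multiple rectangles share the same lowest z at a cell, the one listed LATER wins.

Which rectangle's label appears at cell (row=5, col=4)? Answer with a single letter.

Check cell (5,4):
  A: rows 1-2 cols 5-8 -> outside (row miss)
  B: rows 5-8 cols 3-9 z=7 -> covers; best now B (z=7)
  C: rows 5-6 cols 3-5 z=2 -> covers; best now C (z=2)
  D: rows 2-4 cols 8-9 -> outside (row miss)
  E: rows 5-7 cols 6-7 -> outside (col miss)
Winner: C at z=2

Answer: C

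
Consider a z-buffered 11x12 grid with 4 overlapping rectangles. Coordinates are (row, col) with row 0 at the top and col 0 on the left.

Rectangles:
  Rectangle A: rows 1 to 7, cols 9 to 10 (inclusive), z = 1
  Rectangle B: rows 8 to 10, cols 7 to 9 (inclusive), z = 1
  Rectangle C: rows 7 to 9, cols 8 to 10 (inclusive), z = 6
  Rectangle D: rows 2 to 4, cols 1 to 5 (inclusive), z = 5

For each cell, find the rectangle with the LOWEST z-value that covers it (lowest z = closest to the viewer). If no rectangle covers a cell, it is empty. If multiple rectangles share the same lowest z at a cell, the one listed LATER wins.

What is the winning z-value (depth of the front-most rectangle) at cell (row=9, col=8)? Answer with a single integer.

Answer: 1

Derivation:
Check cell (9,8):
  A: rows 1-7 cols 9-10 -> outside (row miss)
  B: rows 8-10 cols 7-9 z=1 -> covers; best now B (z=1)
  C: rows 7-9 cols 8-10 z=6 -> covers; best now B (z=1)
  D: rows 2-4 cols 1-5 -> outside (row miss)
Winner: B at z=1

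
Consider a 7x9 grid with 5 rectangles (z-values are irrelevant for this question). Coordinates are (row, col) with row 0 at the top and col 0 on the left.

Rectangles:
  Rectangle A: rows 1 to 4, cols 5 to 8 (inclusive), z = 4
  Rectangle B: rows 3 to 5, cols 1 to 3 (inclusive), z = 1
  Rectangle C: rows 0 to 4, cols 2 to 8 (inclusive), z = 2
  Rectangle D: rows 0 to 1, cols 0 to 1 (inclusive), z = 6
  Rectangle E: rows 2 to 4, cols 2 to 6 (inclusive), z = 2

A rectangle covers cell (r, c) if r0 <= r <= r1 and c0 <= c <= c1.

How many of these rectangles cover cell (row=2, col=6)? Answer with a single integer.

Check cell (2,6):
  A: rows 1-4 cols 5-8 -> covers
  B: rows 3-5 cols 1-3 -> outside (row miss)
  C: rows 0-4 cols 2-8 -> covers
  D: rows 0-1 cols 0-1 -> outside (row miss)
  E: rows 2-4 cols 2-6 -> covers
Count covering = 3

Answer: 3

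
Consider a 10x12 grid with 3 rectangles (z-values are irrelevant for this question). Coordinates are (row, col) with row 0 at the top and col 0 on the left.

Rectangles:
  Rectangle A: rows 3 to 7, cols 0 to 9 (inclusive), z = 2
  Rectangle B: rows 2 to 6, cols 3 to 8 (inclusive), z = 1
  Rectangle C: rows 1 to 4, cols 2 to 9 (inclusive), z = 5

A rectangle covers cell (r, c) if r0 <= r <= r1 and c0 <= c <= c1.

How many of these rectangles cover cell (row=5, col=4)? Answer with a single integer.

Check cell (5,4):
  A: rows 3-7 cols 0-9 -> covers
  B: rows 2-6 cols 3-8 -> covers
  C: rows 1-4 cols 2-9 -> outside (row miss)
Count covering = 2

Answer: 2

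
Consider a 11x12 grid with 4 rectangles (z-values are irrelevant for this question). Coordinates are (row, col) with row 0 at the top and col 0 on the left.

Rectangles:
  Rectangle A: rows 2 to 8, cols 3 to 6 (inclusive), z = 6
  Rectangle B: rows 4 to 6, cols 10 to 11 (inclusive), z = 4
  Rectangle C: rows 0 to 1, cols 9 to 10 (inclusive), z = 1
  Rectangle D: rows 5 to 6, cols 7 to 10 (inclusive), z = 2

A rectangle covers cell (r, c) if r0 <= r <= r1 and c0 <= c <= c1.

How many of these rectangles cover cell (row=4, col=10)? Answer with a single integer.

Answer: 1

Derivation:
Check cell (4,10):
  A: rows 2-8 cols 3-6 -> outside (col miss)
  B: rows 4-6 cols 10-11 -> covers
  C: rows 0-1 cols 9-10 -> outside (row miss)
  D: rows 5-6 cols 7-10 -> outside (row miss)
Count covering = 1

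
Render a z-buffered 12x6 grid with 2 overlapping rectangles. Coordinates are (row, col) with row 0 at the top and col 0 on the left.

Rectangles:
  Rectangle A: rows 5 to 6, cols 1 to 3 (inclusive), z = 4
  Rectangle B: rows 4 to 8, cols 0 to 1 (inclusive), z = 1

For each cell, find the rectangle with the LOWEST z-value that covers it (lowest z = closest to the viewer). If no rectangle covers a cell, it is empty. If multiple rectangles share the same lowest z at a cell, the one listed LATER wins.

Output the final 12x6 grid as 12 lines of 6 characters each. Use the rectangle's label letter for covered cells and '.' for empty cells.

......
......
......
......
BB....
BBAA..
BBAA..
BB....
BB....
......
......
......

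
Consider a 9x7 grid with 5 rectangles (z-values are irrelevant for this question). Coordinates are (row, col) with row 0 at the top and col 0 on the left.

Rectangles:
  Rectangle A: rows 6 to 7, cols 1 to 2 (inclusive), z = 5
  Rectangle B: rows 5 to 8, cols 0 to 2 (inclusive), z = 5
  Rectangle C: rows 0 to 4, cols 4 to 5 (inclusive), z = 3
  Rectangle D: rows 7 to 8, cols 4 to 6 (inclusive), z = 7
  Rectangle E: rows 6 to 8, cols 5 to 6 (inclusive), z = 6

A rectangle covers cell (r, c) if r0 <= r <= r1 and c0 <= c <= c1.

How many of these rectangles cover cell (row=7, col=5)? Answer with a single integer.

Answer: 2

Derivation:
Check cell (7,5):
  A: rows 6-7 cols 1-2 -> outside (col miss)
  B: rows 5-8 cols 0-2 -> outside (col miss)
  C: rows 0-4 cols 4-5 -> outside (row miss)
  D: rows 7-8 cols 4-6 -> covers
  E: rows 6-8 cols 5-6 -> covers
Count covering = 2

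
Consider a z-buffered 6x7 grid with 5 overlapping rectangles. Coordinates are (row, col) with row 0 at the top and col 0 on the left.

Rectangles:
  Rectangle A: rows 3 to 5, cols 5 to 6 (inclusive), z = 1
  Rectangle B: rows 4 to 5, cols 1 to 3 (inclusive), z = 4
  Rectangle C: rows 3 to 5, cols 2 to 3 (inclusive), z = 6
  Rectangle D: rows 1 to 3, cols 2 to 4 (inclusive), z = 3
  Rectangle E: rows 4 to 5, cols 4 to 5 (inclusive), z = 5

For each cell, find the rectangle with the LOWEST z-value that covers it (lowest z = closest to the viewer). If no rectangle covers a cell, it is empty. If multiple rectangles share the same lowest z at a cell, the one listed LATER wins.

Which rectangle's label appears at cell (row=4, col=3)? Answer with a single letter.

Answer: B

Derivation:
Check cell (4,3):
  A: rows 3-5 cols 5-6 -> outside (col miss)
  B: rows 4-5 cols 1-3 z=4 -> covers; best now B (z=4)
  C: rows 3-5 cols 2-3 z=6 -> covers; best now B (z=4)
  D: rows 1-3 cols 2-4 -> outside (row miss)
  E: rows 4-5 cols 4-5 -> outside (col miss)
Winner: B at z=4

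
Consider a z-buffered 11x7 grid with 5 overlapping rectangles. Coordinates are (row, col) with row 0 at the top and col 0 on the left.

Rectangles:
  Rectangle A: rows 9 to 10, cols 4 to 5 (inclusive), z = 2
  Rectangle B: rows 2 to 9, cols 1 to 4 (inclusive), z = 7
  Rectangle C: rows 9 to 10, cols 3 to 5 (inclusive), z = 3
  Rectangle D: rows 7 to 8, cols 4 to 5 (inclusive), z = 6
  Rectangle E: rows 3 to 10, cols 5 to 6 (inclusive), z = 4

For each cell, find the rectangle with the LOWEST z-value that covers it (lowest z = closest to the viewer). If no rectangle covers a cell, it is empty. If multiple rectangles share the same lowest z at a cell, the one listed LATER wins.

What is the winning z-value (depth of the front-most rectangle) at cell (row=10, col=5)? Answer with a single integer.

Answer: 2

Derivation:
Check cell (10,5):
  A: rows 9-10 cols 4-5 z=2 -> covers; best now A (z=2)
  B: rows 2-9 cols 1-4 -> outside (row miss)
  C: rows 9-10 cols 3-5 z=3 -> covers; best now A (z=2)
  D: rows 7-8 cols 4-5 -> outside (row miss)
  E: rows 3-10 cols 5-6 z=4 -> covers; best now A (z=2)
Winner: A at z=2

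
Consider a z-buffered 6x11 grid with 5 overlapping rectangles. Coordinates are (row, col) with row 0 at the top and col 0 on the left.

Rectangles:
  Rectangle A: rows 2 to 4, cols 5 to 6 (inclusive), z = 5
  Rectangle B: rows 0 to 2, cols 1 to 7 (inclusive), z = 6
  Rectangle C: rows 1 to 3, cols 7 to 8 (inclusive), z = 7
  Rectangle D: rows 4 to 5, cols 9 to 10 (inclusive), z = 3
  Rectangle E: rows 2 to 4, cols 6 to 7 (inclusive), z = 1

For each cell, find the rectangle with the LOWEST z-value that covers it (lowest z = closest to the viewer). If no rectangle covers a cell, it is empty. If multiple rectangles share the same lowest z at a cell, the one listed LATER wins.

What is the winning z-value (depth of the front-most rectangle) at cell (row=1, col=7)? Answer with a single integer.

Check cell (1,7):
  A: rows 2-4 cols 5-6 -> outside (row miss)
  B: rows 0-2 cols 1-7 z=6 -> covers; best now B (z=6)
  C: rows 1-3 cols 7-8 z=7 -> covers; best now B (z=6)
  D: rows 4-5 cols 9-10 -> outside (row miss)
  E: rows 2-4 cols 6-7 -> outside (row miss)
Winner: B at z=6

Answer: 6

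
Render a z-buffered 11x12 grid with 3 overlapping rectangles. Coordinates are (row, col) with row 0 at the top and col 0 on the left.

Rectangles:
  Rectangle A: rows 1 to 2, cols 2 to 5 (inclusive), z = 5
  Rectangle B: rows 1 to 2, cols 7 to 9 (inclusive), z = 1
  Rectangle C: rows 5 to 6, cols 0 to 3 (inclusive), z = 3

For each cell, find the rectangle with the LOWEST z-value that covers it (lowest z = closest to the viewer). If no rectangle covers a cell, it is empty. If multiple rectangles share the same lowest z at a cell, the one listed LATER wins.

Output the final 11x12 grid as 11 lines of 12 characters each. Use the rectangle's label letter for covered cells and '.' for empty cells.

............
..AAAA.BBB..
..AAAA.BBB..
............
............
CCCC........
CCCC........
............
............
............
............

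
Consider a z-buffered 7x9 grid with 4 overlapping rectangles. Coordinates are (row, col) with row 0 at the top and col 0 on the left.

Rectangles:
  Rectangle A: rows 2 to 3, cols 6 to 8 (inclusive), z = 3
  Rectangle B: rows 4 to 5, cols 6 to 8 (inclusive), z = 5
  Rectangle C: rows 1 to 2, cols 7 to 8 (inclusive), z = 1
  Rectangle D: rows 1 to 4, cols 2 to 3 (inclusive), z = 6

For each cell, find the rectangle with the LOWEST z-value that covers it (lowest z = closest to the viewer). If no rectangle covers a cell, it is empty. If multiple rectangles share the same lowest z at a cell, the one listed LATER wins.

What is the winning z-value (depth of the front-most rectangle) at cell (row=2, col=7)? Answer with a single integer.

Check cell (2,7):
  A: rows 2-3 cols 6-8 z=3 -> covers; best now A (z=3)
  B: rows 4-5 cols 6-8 -> outside (row miss)
  C: rows 1-2 cols 7-8 z=1 -> covers; best now C (z=1)
  D: rows 1-4 cols 2-3 -> outside (col miss)
Winner: C at z=1

Answer: 1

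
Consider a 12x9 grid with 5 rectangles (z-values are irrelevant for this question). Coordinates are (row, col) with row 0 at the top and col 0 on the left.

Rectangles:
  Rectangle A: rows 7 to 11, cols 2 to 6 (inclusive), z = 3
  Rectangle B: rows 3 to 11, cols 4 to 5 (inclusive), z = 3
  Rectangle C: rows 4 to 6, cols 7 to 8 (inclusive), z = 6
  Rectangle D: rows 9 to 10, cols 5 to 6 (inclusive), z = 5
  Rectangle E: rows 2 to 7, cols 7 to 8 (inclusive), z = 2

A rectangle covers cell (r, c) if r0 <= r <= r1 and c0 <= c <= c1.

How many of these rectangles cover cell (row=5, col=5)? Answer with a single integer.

Check cell (5,5):
  A: rows 7-11 cols 2-6 -> outside (row miss)
  B: rows 3-11 cols 4-5 -> covers
  C: rows 4-6 cols 7-8 -> outside (col miss)
  D: rows 9-10 cols 5-6 -> outside (row miss)
  E: rows 2-7 cols 7-8 -> outside (col miss)
Count covering = 1

Answer: 1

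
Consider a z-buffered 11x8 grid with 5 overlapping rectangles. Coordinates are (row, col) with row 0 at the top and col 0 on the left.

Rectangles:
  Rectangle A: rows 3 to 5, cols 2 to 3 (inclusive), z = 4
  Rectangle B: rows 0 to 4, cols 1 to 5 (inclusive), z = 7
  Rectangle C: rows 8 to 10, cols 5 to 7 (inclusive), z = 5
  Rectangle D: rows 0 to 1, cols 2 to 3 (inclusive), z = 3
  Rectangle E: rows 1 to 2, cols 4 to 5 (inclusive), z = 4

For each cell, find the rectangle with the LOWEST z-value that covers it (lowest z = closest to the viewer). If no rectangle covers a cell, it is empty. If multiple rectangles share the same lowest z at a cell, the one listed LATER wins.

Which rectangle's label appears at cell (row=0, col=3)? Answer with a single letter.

Answer: D

Derivation:
Check cell (0,3):
  A: rows 3-5 cols 2-3 -> outside (row miss)
  B: rows 0-4 cols 1-5 z=7 -> covers; best now B (z=7)
  C: rows 8-10 cols 5-7 -> outside (row miss)
  D: rows 0-1 cols 2-3 z=3 -> covers; best now D (z=3)
  E: rows 1-2 cols 4-5 -> outside (row miss)
Winner: D at z=3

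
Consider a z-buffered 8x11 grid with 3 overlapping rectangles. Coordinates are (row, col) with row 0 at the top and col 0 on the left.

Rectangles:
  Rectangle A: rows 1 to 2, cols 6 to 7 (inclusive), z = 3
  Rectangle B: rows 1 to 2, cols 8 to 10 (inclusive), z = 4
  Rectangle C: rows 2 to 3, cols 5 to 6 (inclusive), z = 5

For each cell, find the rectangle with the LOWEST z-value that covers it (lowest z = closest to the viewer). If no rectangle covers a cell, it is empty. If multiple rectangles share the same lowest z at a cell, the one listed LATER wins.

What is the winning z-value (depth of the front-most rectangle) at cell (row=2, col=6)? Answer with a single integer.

Answer: 3

Derivation:
Check cell (2,6):
  A: rows 1-2 cols 6-7 z=3 -> covers; best now A (z=3)
  B: rows 1-2 cols 8-10 -> outside (col miss)
  C: rows 2-3 cols 5-6 z=5 -> covers; best now A (z=3)
Winner: A at z=3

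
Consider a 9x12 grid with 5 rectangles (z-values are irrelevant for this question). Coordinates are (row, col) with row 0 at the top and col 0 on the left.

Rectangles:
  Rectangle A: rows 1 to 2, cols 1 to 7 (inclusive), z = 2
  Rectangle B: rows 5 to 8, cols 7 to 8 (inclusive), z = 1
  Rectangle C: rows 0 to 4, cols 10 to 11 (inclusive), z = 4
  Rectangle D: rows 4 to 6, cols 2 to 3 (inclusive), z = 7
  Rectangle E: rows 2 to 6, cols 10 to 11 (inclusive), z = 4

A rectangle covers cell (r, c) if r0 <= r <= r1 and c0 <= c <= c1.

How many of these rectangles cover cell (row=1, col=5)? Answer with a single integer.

Check cell (1,5):
  A: rows 1-2 cols 1-7 -> covers
  B: rows 5-8 cols 7-8 -> outside (row miss)
  C: rows 0-4 cols 10-11 -> outside (col miss)
  D: rows 4-6 cols 2-3 -> outside (row miss)
  E: rows 2-6 cols 10-11 -> outside (row miss)
Count covering = 1

Answer: 1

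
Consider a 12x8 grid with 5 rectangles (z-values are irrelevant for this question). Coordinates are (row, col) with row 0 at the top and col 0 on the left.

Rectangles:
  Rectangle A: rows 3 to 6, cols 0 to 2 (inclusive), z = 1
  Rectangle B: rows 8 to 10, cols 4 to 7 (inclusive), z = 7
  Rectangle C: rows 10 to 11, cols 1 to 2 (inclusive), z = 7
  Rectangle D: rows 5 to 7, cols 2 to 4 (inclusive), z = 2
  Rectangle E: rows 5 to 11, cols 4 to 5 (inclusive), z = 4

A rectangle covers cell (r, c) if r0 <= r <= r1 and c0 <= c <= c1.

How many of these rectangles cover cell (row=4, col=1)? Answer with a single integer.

Check cell (4,1):
  A: rows 3-6 cols 0-2 -> covers
  B: rows 8-10 cols 4-7 -> outside (row miss)
  C: rows 10-11 cols 1-2 -> outside (row miss)
  D: rows 5-7 cols 2-4 -> outside (row miss)
  E: rows 5-11 cols 4-5 -> outside (row miss)
Count covering = 1

Answer: 1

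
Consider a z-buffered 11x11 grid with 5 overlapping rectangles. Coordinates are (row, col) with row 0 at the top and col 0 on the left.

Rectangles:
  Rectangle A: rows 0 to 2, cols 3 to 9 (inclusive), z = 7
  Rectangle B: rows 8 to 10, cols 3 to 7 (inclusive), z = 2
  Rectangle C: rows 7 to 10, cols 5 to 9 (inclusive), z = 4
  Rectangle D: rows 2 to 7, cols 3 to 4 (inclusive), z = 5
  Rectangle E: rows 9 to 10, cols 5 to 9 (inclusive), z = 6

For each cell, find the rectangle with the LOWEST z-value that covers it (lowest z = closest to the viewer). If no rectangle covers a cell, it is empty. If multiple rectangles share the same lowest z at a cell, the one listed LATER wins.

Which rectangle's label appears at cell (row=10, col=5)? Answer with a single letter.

Check cell (10,5):
  A: rows 0-2 cols 3-9 -> outside (row miss)
  B: rows 8-10 cols 3-7 z=2 -> covers; best now B (z=2)
  C: rows 7-10 cols 5-9 z=4 -> covers; best now B (z=2)
  D: rows 2-7 cols 3-4 -> outside (row miss)
  E: rows 9-10 cols 5-9 z=6 -> covers; best now B (z=2)
Winner: B at z=2

Answer: B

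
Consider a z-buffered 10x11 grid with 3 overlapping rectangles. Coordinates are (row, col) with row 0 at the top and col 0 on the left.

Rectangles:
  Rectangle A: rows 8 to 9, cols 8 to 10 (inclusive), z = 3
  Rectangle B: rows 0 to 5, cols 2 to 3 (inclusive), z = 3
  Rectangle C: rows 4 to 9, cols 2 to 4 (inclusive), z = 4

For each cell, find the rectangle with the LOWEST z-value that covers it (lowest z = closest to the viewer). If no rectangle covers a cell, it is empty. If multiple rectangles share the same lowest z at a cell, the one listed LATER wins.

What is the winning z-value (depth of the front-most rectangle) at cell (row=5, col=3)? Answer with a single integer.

Answer: 3

Derivation:
Check cell (5,3):
  A: rows 8-9 cols 8-10 -> outside (row miss)
  B: rows 0-5 cols 2-3 z=3 -> covers; best now B (z=3)
  C: rows 4-9 cols 2-4 z=4 -> covers; best now B (z=3)
Winner: B at z=3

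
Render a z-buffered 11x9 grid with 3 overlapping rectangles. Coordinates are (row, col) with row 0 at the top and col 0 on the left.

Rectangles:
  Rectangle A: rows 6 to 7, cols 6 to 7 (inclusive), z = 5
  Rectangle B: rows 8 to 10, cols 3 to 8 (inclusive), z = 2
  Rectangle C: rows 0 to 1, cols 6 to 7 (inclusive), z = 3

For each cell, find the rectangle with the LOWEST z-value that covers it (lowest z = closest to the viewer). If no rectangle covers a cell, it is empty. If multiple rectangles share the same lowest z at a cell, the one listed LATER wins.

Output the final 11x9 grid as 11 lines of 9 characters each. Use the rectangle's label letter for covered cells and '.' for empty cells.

......CC.
......CC.
.........
.........
.........
.........
......AA.
......AA.
...BBBBBB
...BBBBBB
...BBBBBB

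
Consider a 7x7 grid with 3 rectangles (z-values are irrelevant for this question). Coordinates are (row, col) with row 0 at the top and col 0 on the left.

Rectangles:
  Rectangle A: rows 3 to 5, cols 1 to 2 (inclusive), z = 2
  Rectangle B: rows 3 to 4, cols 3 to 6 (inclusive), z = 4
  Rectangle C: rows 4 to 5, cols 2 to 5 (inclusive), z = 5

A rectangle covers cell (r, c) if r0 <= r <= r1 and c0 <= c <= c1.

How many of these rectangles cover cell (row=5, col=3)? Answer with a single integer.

Check cell (5,3):
  A: rows 3-5 cols 1-2 -> outside (col miss)
  B: rows 3-4 cols 3-6 -> outside (row miss)
  C: rows 4-5 cols 2-5 -> covers
Count covering = 1

Answer: 1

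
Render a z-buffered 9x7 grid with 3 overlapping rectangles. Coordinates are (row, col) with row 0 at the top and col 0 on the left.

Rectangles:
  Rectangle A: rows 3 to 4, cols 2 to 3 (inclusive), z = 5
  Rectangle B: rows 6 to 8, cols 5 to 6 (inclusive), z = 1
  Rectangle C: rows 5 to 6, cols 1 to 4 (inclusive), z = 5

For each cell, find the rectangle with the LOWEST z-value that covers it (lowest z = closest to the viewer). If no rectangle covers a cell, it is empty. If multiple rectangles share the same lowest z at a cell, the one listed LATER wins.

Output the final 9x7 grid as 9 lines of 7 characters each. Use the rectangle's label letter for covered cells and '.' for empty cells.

.......
.......
.......
..AA...
..AA...
.CCCC..
.CCCCBB
.....BB
.....BB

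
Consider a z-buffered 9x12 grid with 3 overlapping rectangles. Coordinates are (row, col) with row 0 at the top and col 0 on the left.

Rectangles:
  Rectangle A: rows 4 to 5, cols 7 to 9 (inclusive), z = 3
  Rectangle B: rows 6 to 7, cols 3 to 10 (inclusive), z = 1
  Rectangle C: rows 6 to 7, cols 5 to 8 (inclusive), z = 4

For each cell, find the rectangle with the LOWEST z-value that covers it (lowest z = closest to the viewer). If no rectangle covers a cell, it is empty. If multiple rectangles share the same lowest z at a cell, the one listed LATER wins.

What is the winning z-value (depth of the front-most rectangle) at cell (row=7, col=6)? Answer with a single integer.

Answer: 1

Derivation:
Check cell (7,6):
  A: rows 4-5 cols 7-9 -> outside (row miss)
  B: rows 6-7 cols 3-10 z=1 -> covers; best now B (z=1)
  C: rows 6-7 cols 5-8 z=4 -> covers; best now B (z=1)
Winner: B at z=1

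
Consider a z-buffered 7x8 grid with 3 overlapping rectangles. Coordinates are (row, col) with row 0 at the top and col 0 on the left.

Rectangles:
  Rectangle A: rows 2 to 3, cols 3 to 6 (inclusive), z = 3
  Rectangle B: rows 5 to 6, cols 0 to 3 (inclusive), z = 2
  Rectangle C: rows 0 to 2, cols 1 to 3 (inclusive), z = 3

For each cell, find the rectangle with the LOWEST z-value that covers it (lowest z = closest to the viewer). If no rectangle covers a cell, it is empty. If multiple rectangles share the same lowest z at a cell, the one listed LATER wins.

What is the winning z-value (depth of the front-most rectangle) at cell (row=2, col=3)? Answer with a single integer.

Check cell (2,3):
  A: rows 2-3 cols 3-6 z=3 -> covers; best now A (z=3)
  B: rows 5-6 cols 0-3 -> outside (row miss)
  C: rows 0-2 cols 1-3 z=3 -> covers; best now C (z=3)
Winner: C at z=3

Answer: 3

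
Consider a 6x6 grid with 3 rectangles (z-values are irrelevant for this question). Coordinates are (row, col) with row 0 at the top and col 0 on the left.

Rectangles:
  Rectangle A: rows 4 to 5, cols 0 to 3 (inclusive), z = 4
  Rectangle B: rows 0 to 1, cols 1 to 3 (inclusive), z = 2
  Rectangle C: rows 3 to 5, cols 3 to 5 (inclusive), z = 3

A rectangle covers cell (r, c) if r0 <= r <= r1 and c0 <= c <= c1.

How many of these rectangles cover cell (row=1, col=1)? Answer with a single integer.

Check cell (1,1):
  A: rows 4-5 cols 0-3 -> outside (row miss)
  B: rows 0-1 cols 1-3 -> covers
  C: rows 3-5 cols 3-5 -> outside (row miss)
Count covering = 1

Answer: 1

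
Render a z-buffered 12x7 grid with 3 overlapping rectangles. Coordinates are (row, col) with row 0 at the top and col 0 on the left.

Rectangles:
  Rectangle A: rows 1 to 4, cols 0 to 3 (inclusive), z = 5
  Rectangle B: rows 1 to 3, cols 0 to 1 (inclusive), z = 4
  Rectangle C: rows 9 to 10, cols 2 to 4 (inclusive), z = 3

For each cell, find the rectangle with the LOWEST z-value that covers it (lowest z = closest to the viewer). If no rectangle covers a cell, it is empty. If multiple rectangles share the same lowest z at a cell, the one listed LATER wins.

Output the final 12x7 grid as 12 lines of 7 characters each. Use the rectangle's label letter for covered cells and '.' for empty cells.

.......
BBAA...
BBAA...
BBAA...
AAAA...
.......
.......
.......
.......
..CCC..
..CCC..
.......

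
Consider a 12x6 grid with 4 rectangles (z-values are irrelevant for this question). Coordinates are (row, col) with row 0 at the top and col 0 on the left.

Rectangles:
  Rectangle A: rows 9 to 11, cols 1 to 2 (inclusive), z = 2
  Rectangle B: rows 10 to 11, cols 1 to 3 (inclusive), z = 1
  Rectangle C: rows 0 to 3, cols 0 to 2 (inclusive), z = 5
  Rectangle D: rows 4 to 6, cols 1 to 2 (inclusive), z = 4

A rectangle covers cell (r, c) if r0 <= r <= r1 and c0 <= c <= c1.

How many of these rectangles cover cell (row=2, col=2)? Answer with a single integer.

Check cell (2,2):
  A: rows 9-11 cols 1-2 -> outside (row miss)
  B: rows 10-11 cols 1-3 -> outside (row miss)
  C: rows 0-3 cols 0-2 -> covers
  D: rows 4-6 cols 1-2 -> outside (row miss)
Count covering = 1

Answer: 1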